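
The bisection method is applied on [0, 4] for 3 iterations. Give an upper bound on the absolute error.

Bisection error bound: |error| ≤ (b-a)/2^n
|error| ≤ (4 - 0)/2^3 = 4/2^3
|error| ≤ 0.5000000000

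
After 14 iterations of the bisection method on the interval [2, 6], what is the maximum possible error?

Bisection error bound: |error| ≤ (b-a)/2^n
|error| ≤ (6 - 2)/2^14 = 4/2^14
|error| ≤ 0.0002441406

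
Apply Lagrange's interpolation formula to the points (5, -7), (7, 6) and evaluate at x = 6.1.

Lagrange interpolation formula:
P(x) = Σ yᵢ × Lᵢ(x)
where Lᵢ(x) = Π_{j≠i} (x - xⱼ)/(xᵢ - xⱼ)

L_0(6.1) = (6.1 - 7)/(5 - 7) = 0.450000
L_1(6.1) = (6.1 - 5)/(7 - 5) = 0.550000

P(6.1) = (-7)×L_0(6.1) + 6×L_1(6.1)
P(6.1) = 0.150000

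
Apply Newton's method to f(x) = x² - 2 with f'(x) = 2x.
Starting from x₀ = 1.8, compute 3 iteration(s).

f(x) = x² - 2
f'(x) = 2x
x₀ = 1.8

Newton-Raphson formula: x_{n+1} = x_n - f(x_n)/f'(x_n)

Iteration 1:
  f(1.800000) = 1.240000
  f'(1.800000) = 3.600000
  x_1 = 1.800000 - 1.240000/3.600000 = 1.455556
Iteration 2:
  f(1.455556) = 0.118642
  f'(1.455556) = 2.911111
  x_2 = 1.455556 - 0.118642/2.911111 = 1.414801
Iteration 3:
  f(1.414801) = 0.001661
  f'(1.414801) = 2.829601
  x_3 = 1.414801 - 0.001661/2.829601 = 1.414214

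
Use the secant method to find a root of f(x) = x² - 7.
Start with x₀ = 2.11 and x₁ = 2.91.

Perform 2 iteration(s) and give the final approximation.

f(x) = x² - 7
x₀ = 2.11, x₁ = 2.91

Secant formula: x_{n+1} = x_n - f(x_n)(x_n - x_{n-1})/(f(x_n) - f(x_{n-1}))

Iteration 1:
  f(2.110000) = -2.547900
  f(2.910000) = 1.468100
  x_2 = 2.910000 - 1.468100×(2.910000 - 2.110000)/(1.468100 - (-2.547900))
       = 2.617550
Iteration 2:
  f(2.910000) = 1.468100
  f(2.617550) = -0.148433
  x_3 = 2.617550 - (-0.148433)×(2.617550 - 2.910000)/(-0.148433 - 1.468100)
       = 2.644403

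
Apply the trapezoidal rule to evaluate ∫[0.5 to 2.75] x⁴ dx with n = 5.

f(x) = x⁴
a = 0.5, b = 2.75, n = 5
h = (b - a)/n = 0.450000

Trapezoidal rule: (h/2)[f(x₀) + 2f(x₁) + 2f(x₂) + ... + f(xₙ)]

x_0 = 0.5000, f(x_0) = 0.062500, coefficient = 1
x_1 = 0.9500, f(x_1) = 0.814506, coefficient = 2
x_2 = 1.4000, f(x_2) = 3.841600, coefficient = 2
x_3 = 1.8500, f(x_3) = 11.713506, coefficient = 2
x_4 = 2.3000, f(x_4) = 27.984100, coefficient = 2
x_5 = 2.7500, f(x_5) = 57.191406, coefficient = 1

I ≈ (0.450000/2) × 145.961331 = 32.841300
Exact value: 31.449023
Error: 1.392276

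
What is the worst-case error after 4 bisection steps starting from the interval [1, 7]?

Bisection error bound: |error| ≤ (b-a)/2^n
|error| ≤ (7 - 1)/2^4 = 6/2^4
|error| ≤ 0.3750000000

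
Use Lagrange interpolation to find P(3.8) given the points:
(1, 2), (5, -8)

Lagrange interpolation formula:
P(x) = Σ yᵢ × Lᵢ(x)
where Lᵢ(x) = Π_{j≠i} (x - xⱼ)/(xᵢ - xⱼ)

L_0(3.8) = (3.8 - 5)/(1 - 5) = 0.300000
L_1(3.8) = (3.8 - 1)/(5 - 1) = 0.700000

P(3.8) = 2×L_0(3.8) + (-8)×L_1(3.8)
P(3.8) = -5.000000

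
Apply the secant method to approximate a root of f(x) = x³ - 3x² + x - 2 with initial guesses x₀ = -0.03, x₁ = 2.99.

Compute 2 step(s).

f(x) = x³ - 3x² + x - 2
x₀ = -0.03, x₁ = 2.99

Secant formula: x_{n+1} = x_n - f(x_n)(x_n - x_{n-1})/(f(x_n) - f(x_{n-1}))

Iteration 1:
  f(-0.030000) = -2.032727
  f(2.990000) = 0.900599
  x_2 = 2.990000 - 0.900599×(2.990000 - (-0.030000))/(0.900599 - (-2.032727))
       = 2.062790
Iteration 2:
  f(2.990000) = 0.900599
  f(2.062790) = -3.925135
  x_3 = 2.062790 - (-3.925135)×(2.062790 - 2.990000)/(-3.925135 - 0.900599)
       = 2.816960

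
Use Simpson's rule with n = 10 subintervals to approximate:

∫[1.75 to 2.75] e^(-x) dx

f(x) = e^(-x)
a = 1.75, b = 2.75, n = 10
h = (b - a)/n = 0.100000

Simpson's rule: (h/3)[f(x₀) + 4f(x₁) + 2f(x₂) + ... + f(xₙ)]

x_0 = 1.7500, f(x_0) = 0.173774, coefficient = 1
x_1 = 1.8500, f(x_1) = 0.157237, coefficient = 4
x_2 = 1.9500, f(x_2) = 0.142274, coefficient = 2
x_3 = 2.0500, f(x_3) = 0.128735, coefficient = 4
x_4 = 2.1500, f(x_4) = 0.116484, coefficient = 2
x_5 = 2.2500, f(x_5) = 0.105399, coefficient = 4
x_6 = 2.3500, f(x_6) = 0.095369, coefficient = 2
x_7 = 2.4500, f(x_7) = 0.086294, coefficient = 4
x_8 = 2.5500, f(x_8) = 0.078082, coefficient = 2
x_9 = 2.6500, f(x_9) = 0.070651, coefficient = 4
x_10 = 2.7500, f(x_10) = 0.063928, coefficient = 1

I ≈ (0.100000/3) × 3.295384 = 0.109846
Exact value: 0.109846
Error: 0.000000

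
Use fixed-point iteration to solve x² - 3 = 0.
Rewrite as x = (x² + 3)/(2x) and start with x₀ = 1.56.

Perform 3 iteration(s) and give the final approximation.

Equation: x² - 3 = 0
Fixed-point form: x = (x² + 3)/(2x)
x₀ = 1.56

x_1 = g(1.560000) = 1.741538
x_2 = g(1.741538) = 1.732077
x_3 = g(1.732077) = 1.732051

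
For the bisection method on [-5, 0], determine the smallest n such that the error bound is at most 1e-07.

We need (b-a)/2^n ≤ 1e-07
(0 - (-5))/2^n ≤ 1e-07
5/2^n ≤ 1e-07
2^n ≥ 50000000
n ≥ log₂(50000000) = 25.58
n ≥ 26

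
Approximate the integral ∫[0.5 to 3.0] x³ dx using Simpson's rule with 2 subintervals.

f(x) = x³
a = 0.5, b = 3.0, n = 2
h = (b - a)/n = 1.250000

Simpson's rule: (h/3)[f(x₀) + 4f(x₁) + 2f(x₂) + ... + f(xₙ)]

x_0 = 0.5000, f(x_0) = 0.125000, coefficient = 1
x_1 = 1.7500, f(x_1) = 5.359375, coefficient = 4
x_2 = 3.0000, f(x_2) = 27.000000, coefficient = 1

I ≈ (1.250000/3) × 48.562500 = 20.234375
Exact value: 20.234375
Error: 0.000000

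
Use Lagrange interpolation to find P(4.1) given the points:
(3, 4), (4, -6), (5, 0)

Lagrange interpolation formula:
P(x) = Σ yᵢ × Lᵢ(x)
where Lᵢ(x) = Π_{j≠i} (x - xⱼ)/(xᵢ - xⱼ)

L_0(4.1) = (4.1 - 4)/(3 - 4) × (4.1 - 5)/(3 - 5) = -0.045000
L_1(4.1) = (4.1 - 3)/(4 - 3) × (4.1 - 5)/(4 - 5) = 0.990000
L_2(4.1) = (4.1 - 3)/(5 - 3) × (4.1 - 4)/(5 - 4) = 0.055000

P(4.1) = 4×L_0(4.1) + (-6)×L_1(4.1) + 0×L_2(4.1)
P(4.1) = -6.120000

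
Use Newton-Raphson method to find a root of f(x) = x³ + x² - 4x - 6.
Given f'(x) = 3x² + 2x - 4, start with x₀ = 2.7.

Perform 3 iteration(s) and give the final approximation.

f(x) = x³ + x² - 4x - 6
f'(x) = 3x² + 2x - 4
x₀ = 2.7

Newton-Raphson formula: x_{n+1} = x_n - f(x_n)/f'(x_n)

Iteration 1:
  f(2.700000) = 10.173000
  f'(2.700000) = 23.270000
  x_1 = 2.700000 - 10.173000/23.270000 = 2.262828
Iteration 2:
  f(2.262828) = 1.655637
  f'(2.262828) = 15.886823
  x_2 = 2.262828 - 1.655637/15.886823 = 2.158613
Iteration 3:
  f(2.158613) = 0.083456
  f'(2.158613) = 14.296060
  x_3 = 2.158613 - 0.083456/14.296060 = 2.152776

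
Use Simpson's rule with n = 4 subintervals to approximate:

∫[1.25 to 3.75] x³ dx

f(x) = x³
a = 1.25, b = 3.75, n = 4
h = (b - a)/n = 0.625000

Simpson's rule: (h/3)[f(x₀) + 4f(x₁) + 2f(x₂) + ... + f(xₙ)]

x_0 = 1.2500, f(x_0) = 1.953125, coefficient = 1
x_1 = 1.8750, f(x_1) = 6.591797, coefficient = 4
x_2 = 2.5000, f(x_2) = 15.625000, coefficient = 2
x_3 = 3.1250, f(x_3) = 30.517578, coefficient = 4
x_4 = 3.7500, f(x_4) = 52.734375, coefficient = 1

I ≈ (0.625000/3) × 234.375000 = 48.828125
Exact value: 48.828125
Error: 0.000000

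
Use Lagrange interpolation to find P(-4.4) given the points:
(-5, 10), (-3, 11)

Lagrange interpolation formula:
P(x) = Σ yᵢ × Lᵢ(x)
where Lᵢ(x) = Π_{j≠i} (x - xⱼ)/(xᵢ - xⱼ)

L_0(-4.4) = (-4.4 - (-3))/(-5 - (-3)) = 0.700000
L_1(-4.4) = (-4.4 - (-5))/(-3 - (-5)) = 0.300000

P(-4.4) = 10×L_0(-4.4) + 11×L_1(-4.4)
P(-4.4) = 10.300000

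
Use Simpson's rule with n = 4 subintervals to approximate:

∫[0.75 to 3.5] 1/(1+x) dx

f(x) = 1/(1+x)
a = 0.75, b = 3.5, n = 4
h = (b - a)/n = 0.687500

Simpson's rule: (h/3)[f(x₀) + 4f(x₁) + 2f(x₂) + ... + f(xₙ)]

x_0 = 0.7500, f(x_0) = 0.571429, coefficient = 1
x_1 = 1.4375, f(x_1) = 0.410256, coefficient = 4
x_2 = 2.1250, f(x_2) = 0.320000, coefficient = 2
x_3 = 2.8125, f(x_3) = 0.262295, coefficient = 4
x_4 = 3.5000, f(x_4) = 0.222222, coefficient = 1

I ≈ (0.687500/3) × 4.123857 = 0.945051
Exact value: 0.944462
Error: 0.000589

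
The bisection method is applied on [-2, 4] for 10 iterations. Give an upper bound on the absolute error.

Bisection error bound: |error| ≤ (b-a)/2^n
|error| ≤ (4 - (-2))/2^10 = 6/2^10
|error| ≤ 0.0058593750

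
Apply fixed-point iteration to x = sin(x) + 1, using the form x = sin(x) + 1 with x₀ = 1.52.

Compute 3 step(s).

Equation: x = sin(x) + 1
Fixed-point form: x = sin(x) + 1
x₀ = 1.52

x_1 = g(1.520000) = 1.998710
x_2 = g(1.998710) = 1.909833
x_3 = g(1.909833) = 1.943075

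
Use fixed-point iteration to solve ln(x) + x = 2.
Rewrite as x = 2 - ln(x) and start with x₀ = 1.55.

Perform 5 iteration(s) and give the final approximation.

Equation: ln(x) + x = 2
Fixed-point form: x = 2 - ln(x)
x₀ = 1.55

x_1 = g(1.550000) = 1.561745
x_2 = g(1.561745) = 1.554196
x_3 = g(1.554196) = 1.559042
x_4 = g(1.559042) = 1.555929
x_5 = g(1.555929) = 1.557927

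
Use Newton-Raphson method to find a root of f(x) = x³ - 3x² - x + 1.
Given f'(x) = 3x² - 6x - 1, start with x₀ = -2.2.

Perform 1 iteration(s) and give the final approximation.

f(x) = x³ - 3x² - x + 1
f'(x) = 3x² - 6x - 1
x₀ = -2.2

Newton-Raphson formula: x_{n+1} = x_n - f(x_n)/f'(x_n)

Iteration 1:
  f(-2.200000) = -21.968000
  f'(-2.200000) = 26.720000
  x_1 = -2.200000 - (-21.968000)/26.720000 = -1.377844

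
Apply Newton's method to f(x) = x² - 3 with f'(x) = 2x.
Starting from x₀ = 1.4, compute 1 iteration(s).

f(x) = x² - 3
f'(x) = 2x
x₀ = 1.4

Newton-Raphson formula: x_{n+1} = x_n - f(x_n)/f'(x_n)

Iteration 1:
  f(1.400000) = -1.040000
  f'(1.400000) = 2.800000
  x_1 = 1.400000 - (-1.040000)/2.800000 = 1.771429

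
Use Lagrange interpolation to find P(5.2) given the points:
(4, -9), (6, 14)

Lagrange interpolation formula:
P(x) = Σ yᵢ × Lᵢ(x)
where Lᵢ(x) = Π_{j≠i} (x - xⱼ)/(xᵢ - xⱼ)

L_0(5.2) = (5.2 - 6)/(4 - 6) = 0.400000
L_1(5.2) = (5.2 - 4)/(6 - 4) = 0.600000

P(5.2) = (-9)×L_0(5.2) + 14×L_1(5.2)
P(5.2) = 4.800000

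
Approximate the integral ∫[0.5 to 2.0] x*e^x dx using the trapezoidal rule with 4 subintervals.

f(x) = x*e^x
a = 0.5, b = 2.0, n = 4
h = (b - a)/n = 0.375000

Trapezoidal rule: (h/2)[f(x₀) + 2f(x₁) + 2f(x₂) + ... + f(xₙ)]

x_0 = 0.5000, f(x_0) = 0.824361, coefficient = 1
x_1 = 0.8750, f(x_1) = 2.099016, coefficient = 2
x_2 = 1.2500, f(x_2) = 4.362929, coefficient = 2
x_3 = 1.6250, f(x_3) = 8.252431, coefficient = 2
x_4 = 2.0000, f(x_4) = 14.778112, coefficient = 1

I ≈ (0.375000/2) × 45.031224 = 8.443354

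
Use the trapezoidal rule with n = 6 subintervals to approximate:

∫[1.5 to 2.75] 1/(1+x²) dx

f(x) = 1/(1+x²)
a = 1.5, b = 2.75, n = 6
h = (b - a)/n = 0.208333

Trapezoidal rule: (h/2)[f(x₀) + 2f(x₁) + 2f(x₂) + ... + f(xₙ)]

x_0 = 1.5000, f(x_0) = 0.307692, coefficient = 1
x_1 = 1.7083, f(x_1) = 0.255206, coefficient = 2
x_2 = 1.9167, f(x_2) = 0.213967, coefficient = 2
x_3 = 2.1250, f(x_3) = 0.181303, coefficient = 2
x_4 = 2.3333, f(x_4) = 0.155172, coefficient = 2
x_5 = 2.5417, f(x_5) = 0.134047, coefficient = 2
x_6 = 2.7500, f(x_6) = 0.116788, coefficient = 1

I ≈ (0.208333/2) × 2.303872 = 0.239987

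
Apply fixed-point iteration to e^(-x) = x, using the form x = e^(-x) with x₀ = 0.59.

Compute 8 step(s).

Equation: e^(-x) = x
Fixed-point form: x = e^(-x)
x₀ = 0.59

x_1 = g(0.590000) = 0.554327
x_2 = g(0.554327) = 0.574459
x_3 = g(0.574459) = 0.563010
x_4 = g(0.563010) = 0.569493
x_5 = g(0.569493) = 0.565812
x_6 = g(0.565812) = 0.567899
x_7 = g(0.567899) = 0.566715
x_8 = g(0.566715) = 0.567386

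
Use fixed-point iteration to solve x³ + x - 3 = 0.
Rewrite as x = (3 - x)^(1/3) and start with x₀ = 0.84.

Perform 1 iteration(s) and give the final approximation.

Equation: x³ + x - 3 = 0
Fixed-point form: x = (3 - x)^(1/3)
x₀ = 0.84

x_1 = g(0.840000) = 1.292661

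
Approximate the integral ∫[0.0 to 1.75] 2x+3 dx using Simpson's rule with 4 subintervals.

f(x) = 2x+3
a = 0.0, b = 1.75, n = 4
h = (b - a)/n = 0.437500

Simpson's rule: (h/3)[f(x₀) + 4f(x₁) + 2f(x₂) + ... + f(xₙ)]

x_0 = 0.0000, f(x_0) = 3.000000, coefficient = 1
x_1 = 0.4375, f(x_1) = 3.875000, coefficient = 4
x_2 = 0.8750, f(x_2) = 4.750000, coefficient = 2
x_3 = 1.3125, f(x_3) = 5.625000, coefficient = 4
x_4 = 1.7500, f(x_4) = 6.500000, coefficient = 1

I ≈ (0.437500/3) × 57.000000 = 8.312500
Exact value: 8.312500
Error: 0.000000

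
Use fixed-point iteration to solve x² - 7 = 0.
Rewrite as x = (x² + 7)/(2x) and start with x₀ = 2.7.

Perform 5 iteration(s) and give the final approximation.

Equation: x² - 7 = 0
Fixed-point form: x = (x² + 7)/(2x)
x₀ = 2.7

x_1 = g(2.700000) = 2.646296
x_2 = g(2.646296) = 2.645751
x_3 = g(2.645751) = 2.645751
x_4 = g(2.645751) = 2.645751
x_5 = g(2.645751) = 2.645751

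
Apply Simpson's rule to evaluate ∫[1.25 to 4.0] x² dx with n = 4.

f(x) = x²
a = 1.25, b = 4.0, n = 4
h = (b - a)/n = 0.687500

Simpson's rule: (h/3)[f(x₀) + 4f(x₁) + 2f(x₂) + ... + f(xₙ)]

x_0 = 1.2500, f(x_0) = 1.562500, coefficient = 1
x_1 = 1.9375, f(x_1) = 3.753906, coefficient = 4
x_2 = 2.6250, f(x_2) = 6.890625, coefficient = 2
x_3 = 3.3125, f(x_3) = 10.972656, coefficient = 4
x_4 = 4.0000, f(x_4) = 16.000000, coefficient = 1

I ≈ (0.687500/3) × 90.250000 = 20.682292
Exact value: 20.682292
Error: 0.000000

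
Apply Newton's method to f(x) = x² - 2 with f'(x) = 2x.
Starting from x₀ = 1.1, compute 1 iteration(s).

f(x) = x² - 2
f'(x) = 2x
x₀ = 1.1

Newton-Raphson formula: x_{n+1} = x_n - f(x_n)/f'(x_n)

Iteration 1:
  f(1.100000) = -0.790000
  f'(1.100000) = 2.200000
  x_1 = 1.100000 - (-0.790000)/2.200000 = 1.459091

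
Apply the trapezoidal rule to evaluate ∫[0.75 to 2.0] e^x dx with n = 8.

f(x) = e^x
a = 0.75, b = 2.0, n = 8
h = (b - a)/n = 0.156250

Trapezoidal rule: (h/2)[f(x₀) + 2f(x₁) + 2f(x₂) + ... + f(xₙ)]

x_0 = 0.7500, f(x_0) = 2.117000, coefficient = 1
x_1 = 0.9062, f(x_1) = 2.475024, coefficient = 2
x_2 = 1.0625, f(x_2) = 2.893596, coefficient = 2
x_3 = 1.2188, f(x_3) = 3.382956, coefficient = 2
x_4 = 1.3750, f(x_4) = 3.955077, coefficient = 2
x_5 = 1.5312, f(x_5) = 4.623953, coefficient = 2
x_6 = 1.6875, f(x_6) = 5.405949, coefficient = 2
x_7 = 1.8438, f(x_7) = 6.320195, coefficient = 2
x_8 = 2.0000, f(x_8) = 7.389056, coefficient = 1

I ≈ (0.156250/2) × 67.619555 = 5.282778
Exact value: 5.272056
Error: 0.010722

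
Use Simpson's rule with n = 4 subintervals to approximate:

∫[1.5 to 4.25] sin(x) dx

f(x) = sin(x)
a = 1.5, b = 4.25, n = 4
h = (b - a)/n = 0.687500

Simpson's rule: (h/3)[f(x₀) + 4f(x₁) + 2f(x₂) + ... + f(xₙ)]

x_0 = 1.5000, f(x_0) = 0.997495, coefficient = 1
x_1 = 2.1875, f(x_1) = 0.815789, coefficient = 4
x_2 = 2.8750, f(x_2) = 0.263446, coefficient = 2
x_3 = 3.5625, f(x_3) = -0.408589, coefficient = 4
x_4 = 4.2500, f(x_4) = -0.894989, coefficient = 1

I ≈ (0.687500/3) × 2.258200 = 0.517504
Exact value: 0.516825
Error: 0.000679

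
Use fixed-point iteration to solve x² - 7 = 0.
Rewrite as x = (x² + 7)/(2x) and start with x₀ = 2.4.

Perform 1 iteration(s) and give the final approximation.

Equation: x² - 7 = 0
Fixed-point form: x = (x² + 7)/(2x)
x₀ = 2.4

x_1 = g(2.400000) = 2.658333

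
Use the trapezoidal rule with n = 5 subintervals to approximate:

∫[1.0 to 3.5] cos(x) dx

f(x) = cos(x)
a = 1.0, b = 3.5, n = 5
h = (b - a)/n = 0.500000

Trapezoidal rule: (h/2)[f(x₀) + 2f(x₁) + 2f(x₂) + ... + f(xₙ)]

x_0 = 1.0000, f(x_0) = 0.540302, coefficient = 1
x_1 = 1.5000, f(x_1) = 0.070737, coefficient = 2
x_2 = 2.0000, f(x_2) = -0.416147, coefficient = 2
x_3 = 2.5000, f(x_3) = -0.801144, coefficient = 2
x_4 = 3.0000, f(x_4) = -0.989992, coefficient = 2
x_5 = 3.5000, f(x_5) = -0.936457, coefficient = 1

I ≈ (0.500000/2) × -4.669246 = -1.167311
Exact value: -1.192254
Error: 0.024943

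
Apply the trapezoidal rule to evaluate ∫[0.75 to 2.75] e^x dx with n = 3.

f(x) = e^x
a = 0.75, b = 2.75, n = 3
h = (b - a)/n = 0.666667

Trapezoidal rule: (h/2)[f(x₀) + 2f(x₁) + 2f(x₂) + ... + f(xₙ)]

x_0 = 0.7500, f(x_0) = 2.117000, coefficient = 1
x_1 = 1.4167, f(x_1) = 4.123353, coefficient = 2
x_2 = 2.0833, f(x_2) = 8.031195, coefficient = 2
x_3 = 2.7500, f(x_3) = 15.642632, coefficient = 1

I ≈ (0.666667/2) × 42.068728 = 14.022909
Exact value: 13.525632
Error: 0.497277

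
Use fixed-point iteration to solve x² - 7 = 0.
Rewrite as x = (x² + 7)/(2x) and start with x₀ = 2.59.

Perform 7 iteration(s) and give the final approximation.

Equation: x² - 7 = 0
Fixed-point form: x = (x² + 7)/(2x)
x₀ = 2.59

x_1 = g(2.590000) = 2.646351
x_2 = g(2.646351) = 2.645751
x_3 = g(2.645751) = 2.645751
x_4 = g(2.645751) = 2.645751
x_5 = g(2.645751) = 2.645751
x_6 = g(2.645751) = 2.645751
x_7 = g(2.645751) = 2.645751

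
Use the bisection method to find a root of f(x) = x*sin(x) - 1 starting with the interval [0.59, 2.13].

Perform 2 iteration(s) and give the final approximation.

f(x) = x*sin(x) - 1
Initial interval: [0.59, 2.13]

Iteration 1:
  c_1 = (0.590000 + 2.130000)/2 = 1.360000
  f(c_1) = f(1.360000) = 0.329896
  f(a) × f(c) < 0, new interval: [0.590000, 1.360000]
Iteration 2:
  c_2 = (0.590000 + 1.360000)/2 = 0.975000
  f(c_2) = f(0.975000) = -0.192991
  f(a) × f(c) ≥ 0, new interval: [0.975000, 1.360000]

After 2 iteration(s), the approximation is c_2 = 0.975000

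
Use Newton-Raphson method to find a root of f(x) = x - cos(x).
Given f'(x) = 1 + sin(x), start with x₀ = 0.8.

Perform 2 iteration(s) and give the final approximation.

f(x) = x - cos(x)
f'(x) = 1 + sin(x)
x₀ = 0.8

Newton-Raphson formula: x_{n+1} = x_n - f(x_n)/f'(x_n)

Iteration 1:
  f(0.800000) = 0.103293
  f'(0.800000) = 1.717356
  x_1 = 0.800000 - 0.103293/1.717356 = 0.739853
Iteration 2:
  f(0.739853) = 0.001286
  f'(0.739853) = 1.674180
  x_2 = 0.739853 - 0.001286/1.674180 = 0.739085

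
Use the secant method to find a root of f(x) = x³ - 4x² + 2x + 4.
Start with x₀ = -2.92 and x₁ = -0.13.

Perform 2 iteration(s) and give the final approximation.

f(x) = x³ - 4x² + 2x + 4
x₀ = -2.92, x₁ = -0.13

Secant formula: x_{n+1} = x_n - f(x_n)(x_n - x_{n-1})/(f(x_n) - f(x_{n-1}))

Iteration 1:
  f(-2.920000) = -60.842688
  f(-0.130000) = 3.670203
  x_2 = -0.130000 - 3.670203×(-0.130000 - (-2.920000))/(3.670203 - (-60.842688))
       = -0.288726
Iteration 2:
  f(-0.130000) = 3.670203
  f(-0.288726) = 3.065029
  x_3 = -0.288726 - 3.065029×(-0.288726 - (-0.130000))/(3.065029 - 3.670203)
       = -1.092626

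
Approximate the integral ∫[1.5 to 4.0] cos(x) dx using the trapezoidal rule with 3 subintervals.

f(x) = cos(x)
a = 1.5, b = 4.0, n = 3
h = (b - a)/n = 0.833333

Trapezoidal rule: (h/2)[f(x₀) + 2f(x₁) + 2f(x₂) + ... + f(xₙ)]

x_0 = 1.5000, f(x_0) = 0.070737, coefficient = 1
x_1 = 2.3333, f(x_1) = -0.690758, coefficient = 2
x_2 = 3.1667, f(x_2) = -0.999686, coefficient = 2
x_3 = 4.0000, f(x_3) = -0.653644, coefficient = 1

I ≈ (0.833333/2) × -3.963794 = -1.651581
Exact value: -1.754297
Error: 0.102717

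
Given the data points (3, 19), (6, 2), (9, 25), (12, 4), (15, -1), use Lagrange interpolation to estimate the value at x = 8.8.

Lagrange interpolation formula:
P(x) = Σ yᵢ × Lᵢ(x)
where Lᵢ(x) = Π_{j≠i} (x - xⱼ)/(xᵢ - xⱼ)

L_0(8.8) = (8.8 - 6)/(3 - 6) × (8.8 - 9)/(3 - 9) × (8.8 - 12)/(3 - 12) × (8.8 - 15)/(3 - 15) = -0.005715
L_1(8.8) = (8.8 - 3)/(6 - 3) × (8.8 - 9)/(6 - 9) × (8.8 - 12)/(6 - 12) × (8.8 - 15)/(6 - 15) = 0.047355
L_2(8.8) = (8.8 - 3)/(9 - 3) × (8.8 - 6)/(9 - 6) × (8.8 - 12)/(9 - 12) × (8.8 - 15)/(9 - 15) = 0.994449
L_3(8.8) = (8.8 - 3)/(12 - 3) × (8.8 - 6)/(12 - 6) × (8.8 - 9)/(12 - 9) × (8.8 - 15)/(12 - 15) = -0.041435
L_4(8.8) = (8.8 - 3)/(15 - 3) × (8.8 - 6)/(15 - 6) × (8.8 - 9)/(15 - 9) × (8.8 - 12)/(15 - 12) = 0.005347

P(8.8) = 19×L_0(8.8) + 2×L_1(8.8) + 25×L_2(8.8) + 4×L_3(8.8) + (-1)×L_4(8.8)
P(8.8) = 24.676267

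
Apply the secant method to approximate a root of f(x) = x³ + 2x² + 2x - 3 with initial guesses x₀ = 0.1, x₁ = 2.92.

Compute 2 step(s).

f(x) = x³ + 2x² + 2x - 3
x₀ = 0.1, x₁ = 2.92

Secant formula: x_{n+1} = x_n - f(x_n)(x_n - x_{n-1})/(f(x_n) - f(x_{n-1}))

Iteration 1:
  f(0.100000) = -2.779000
  f(2.920000) = 44.789888
  x_2 = 2.920000 - 44.789888×(2.920000 - 0.100000)/(44.789888 - (-2.779000))
       = 0.264746
Iteration 2:
  f(2.920000) = 44.789888
  f(0.264746) = -2.311771
  x_3 = 0.264746 - (-2.311771)×(0.264746 - 2.920000)/(-2.311771 - 44.789888)
       = 0.395067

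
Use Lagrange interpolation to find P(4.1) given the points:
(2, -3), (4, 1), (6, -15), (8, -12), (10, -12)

Lagrange interpolation formula:
P(x) = Σ yᵢ × Lᵢ(x)
where Lᵢ(x) = Π_{j≠i} (x - xⱼ)/(xᵢ - xⱼ)

L_0(4.1) = (4.1 - 4)/(2 - 4) × (4.1 - 6)/(2 - 6) × (4.1 - 8)/(2 - 8) × (4.1 - 10)/(2 - 10) = -0.011385
L_1(4.1) = (4.1 - 2)/(4 - 2) × (4.1 - 6)/(4 - 6) × (4.1 - 8)/(4 - 8) × (4.1 - 10)/(4 - 10) = 0.956353
L_2(4.1) = (4.1 - 2)/(6 - 2) × (4.1 - 4)/(6 - 4) × (4.1 - 8)/(6 - 8) × (4.1 - 10)/(6 - 10) = 0.075502
L_3(4.1) = (4.1 - 2)/(8 - 2) × (4.1 - 4)/(8 - 4) × (4.1 - 6)/(8 - 6) × (4.1 - 10)/(8 - 10) = -0.024522
L_4(4.1) = (4.1 - 2)/(10 - 2) × (4.1 - 4)/(10 - 4) × (4.1 - 6)/(10 - 6) × (4.1 - 8)/(10 - 8) = 0.004052

P(4.1) = (-3)×L_0(4.1) + 1×L_1(4.1) + (-15)×L_2(4.1) + (-12)×L_3(4.1) + (-12)×L_4(4.1)
P(4.1) = 0.103620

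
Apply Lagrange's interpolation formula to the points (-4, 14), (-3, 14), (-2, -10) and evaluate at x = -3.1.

Lagrange interpolation formula:
P(x) = Σ yᵢ × Lᵢ(x)
where Lᵢ(x) = Π_{j≠i} (x - xⱼ)/(xᵢ - xⱼ)

L_0(-3.1) = (-3.1 - (-3))/(-4 - (-3)) × (-3.1 - (-2))/(-4 - (-2)) = 0.055000
L_1(-3.1) = (-3.1 - (-4))/(-3 - (-4)) × (-3.1 - (-2))/(-3 - (-2)) = 0.990000
L_2(-3.1) = (-3.1 - (-4))/(-2 - (-4)) × (-3.1 - (-3))/(-2 - (-3)) = -0.045000

P(-3.1) = 14×L_0(-3.1) + 14×L_1(-3.1) + (-10)×L_2(-3.1)
P(-3.1) = 15.080000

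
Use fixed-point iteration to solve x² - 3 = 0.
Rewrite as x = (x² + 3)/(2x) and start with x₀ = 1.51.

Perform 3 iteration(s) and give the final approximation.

Equation: x² - 3 = 0
Fixed-point form: x = (x² + 3)/(2x)
x₀ = 1.51

x_1 = g(1.510000) = 1.748377
x_2 = g(1.748377) = 1.732127
x_3 = g(1.732127) = 1.732051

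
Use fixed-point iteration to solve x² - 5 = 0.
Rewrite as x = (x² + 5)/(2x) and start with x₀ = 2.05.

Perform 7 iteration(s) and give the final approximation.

Equation: x² - 5 = 0
Fixed-point form: x = (x² + 5)/(2x)
x₀ = 2.05

x_1 = g(2.050000) = 2.244512
x_2 = g(2.244512) = 2.236084
x_3 = g(2.236084) = 2.236068
x_4 = g(2.236068) = 2.236068
x_5 = g(2.236068) = 2.236068
x_6 = g(2.236068) = 2.236068
x_7 = g(2.236068) = 2.236068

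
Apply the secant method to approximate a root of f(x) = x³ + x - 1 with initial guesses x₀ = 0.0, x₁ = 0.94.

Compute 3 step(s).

f(x) = x³ + x - 1
x₀ = 0.0, x₁ = 0.94

Secant formula: x_{n+1} = x_n - f(x_n)(x_n - x_{n-1})/(f(x_n) - f(x_{n-1}))

Iteration 1:
  f(0.000000) = -1.000000
  f(0.940000) = 0.770584
  x_2 = 0.940000 - 0.770584×(0.940000 - 0.000000)/(0.770584 - (-1.000000))
       = 0.530898
Iteration 2:
  f(0.940000) = 0.770584
  f(0.530898) = -0.319466
  x_3 = 0.530898 - (-0.319466)×(0.530898 - 0.940000)/(-0.319466 - 0.770584)
       = 0.650796
Iteration 3:
  f(0.530898) = -0.319466
  f(0.650796) = -0.073569
  x_4 = 0.650796 - (-0.073569)×(0.650796 - 0.530898)/(-0.073569 - (-0.319466))
       = 0.686668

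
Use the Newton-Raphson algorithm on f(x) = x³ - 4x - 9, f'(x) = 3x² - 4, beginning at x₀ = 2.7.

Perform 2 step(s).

f(x) = x³ - 4x - 9
f'(x) = 3x² - 4
x₀ = 2.7

Newton-Raphson formula: x_{n+1} = x_n - f(x_n)/f'(x_n)

Iteration 1:
  f(2.700000) = -0.117000
  f'(2.700000) = 17.870000
  x_1 = 2.700000 - (-0.117000)/17.870000 = 2.706547
Iteration 2:
  f(2.706547) = 0.000348
  f'(2.706547) = 17.976195
  x_2 = 2.706547 - 0.000348/17.976195 = 2.706528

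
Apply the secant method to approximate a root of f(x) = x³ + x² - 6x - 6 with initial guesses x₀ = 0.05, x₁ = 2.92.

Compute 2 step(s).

f(x) = x³ + x² - 6x - 6
x₀ = 0.05, x₁ = 2.92

Secant formula: x_{n+1} = x_n - f(x_n)(x_n - x_{n-1})/(f(x_n) - f(x_{n-1}))

Iteration 1:
  f(0.050000) = -6.297375
  f(2.920000) = 9.903488
  x_2 = 2.920000 - 9.903488×(2.920000 - 0.050000)/(9.903488 - (-6.297375))
       = 1.165587
Iteration 2:
  f(2.920000) = 9.903488
  f(1.165587) = -10.051371
  x_3 = 1.165587 - (-10.051371)×(1.165587 - 2.920000)/(-10.051371 - 9.903488)
       = 2.049294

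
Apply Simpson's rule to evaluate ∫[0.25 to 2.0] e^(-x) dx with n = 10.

f(x) = e^(-x)
a = 0.25, b = 2.0, n = 10
h = (b - a)/n = 0.175000

Simpson's rule: (h/3)[f(x₀) + 4f(x₁) + 2f(x₂) + ... + f(xₙ)]

x_0 = 0.2500, f(x_0) = 0.778801, coefficient = 1
x_1 = 0.4250, f(x_1) = 0.653770, coefficient = 4
x_2 = 0.6000, f(x_2) = 0.548812, coefficient = 2
x_3 = 0.7750, f(x_3) = 0.460704, coefficient = 4
x_4 = 0.9500, f(x_4) = 0.386741, coefficient = 2
x_5 = 1.1250, f(x_5) = 0.324652, coefficient = 4
x_6 = 1.3000, f(x_6) = 0.272532, coefficient = 2
x_7 = 1.4750, f(x_7) = 0.228779, coefficient = 4
x_8 = 1.6500, f(x_8) = 0.192050, coefficient = 2
x_9 = 1.8250, f(x_9) = 0.161218, coefficient = 4
x_10 = 2.0000, f(x_10) = 0.135335, coefficient = 1

I ≈ (0.175000/3) × 11.030894 = 0.643469
Exact value: 0.643465
Error: 0.000003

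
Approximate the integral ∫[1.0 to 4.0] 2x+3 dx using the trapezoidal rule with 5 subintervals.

f(x) = 2x+3
a = 1.0, b = 4.0, n = 5
h = (b - a)/n = 0.600000

Trapezoidal rule: (h/2)[f(x₀) + 2f(x₁) + 2f(x₂) + ... + f(xₙ)]

x_0 = 1.0000, f(x_0) = 5.000000, coefficient = 1
x_1 = 1.6000, f(x_1) = 6.200000, coefficient = 2
x_2 = 2.2000, f(x_2) = 7.400000, coefficient = 2
x_3 = 2.8000, f(x_3) = 8.600000, coefficient = 2
x_4 = 3.4000, f(x_4) = 9.800000, coefficient = 2
x_5 = 4.0000, f(x_5) = 11.000000, coefficient = 1

I ≈ (0.600000/2) × 80.000000 = 24.000000
Exact value: 24.000000
Error: 0.000000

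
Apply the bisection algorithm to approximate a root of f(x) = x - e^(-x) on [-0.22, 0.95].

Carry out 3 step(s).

f(x) = x - e^(-x)
Initial interval: [-0.22, 0.95]

Iteration 1:
  c_1 = (-0.220000 + 0.950000)/2 = 0.365000
  f(c_1) = f(0.365000) = -0.329197
  f(a) × f(c) ≥ 0, new interval: [0.365000, 0.950000]
Iteration 2:
  c_2 = (0.365000 + 0.950000)/2 = 0.657500
  f(c_2) = f(0.657500) = 0.139355
  f(a) × f(c) < 0, new interval: [0.365000, 0.657500]
Iteration 3:
  c_3 = (0.365000 + 0.657500)/2 = 0.511250
  f(c_3) = f(0.511250) = -0.088495
  f(a) × f(c) ≥ 0, new interval: [0.511250, 0.657500]

After 3 iteration(s), the approximation is c_3 = 0.511250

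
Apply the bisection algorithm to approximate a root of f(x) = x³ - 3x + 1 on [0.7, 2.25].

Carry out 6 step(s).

f(x) = x³ - 3x + 1
Initial interval: [0.7, 2.25]

Iteration 1:
  c_1 = (0.700000 + 2.250000)/2 = 1.475000
  f(c_1) = f(1.475000) = -0.215953
  f(a) × f(c) ≥ 0, new interval: [1.475000, 2.250000]
Iteration 2:
  c_2 = (1.475000 + 2.250000)/2 = 1.862500
  f(c_2) = f(1.862500) = 1.873338
  f(a) × f(c) < 0, new interval: [1.475000, 1.862500]
Iteration 3:
  c_3 = (1.475000 + 1.862500)/2 = 1.668750
  f(c_3) = f(1.668750) = 0.640762
  f(a) × f(c) < 0, new interval: [1.475000, 1.668750]
Iteration 4:
  c_4 = (1.475000 + 1.668750)/2 = 1.571875
  f(c_4) = f(1.571875) = 0.168150
  f(a) × f(c) < 0, new interval: [1.475000, 1.571875]
Iteration 5:
  c_5 = (1.475000 + 1.571875)/2 = 1.523438
  f(c_5) = f(1.523438) = -0.034625
  f(a) × f(c) ≥ 0, new interval: [1.523438, 1.571875]
Iteration 6:
  c_6 = (1.523438 + 1.571875)/2 = 1.547656
  f(c_6) = f(1.547656) = 0.064039
  f(a) × f(c) < 0, new interval: [1.523438, 1.547656]

After 6 iteration(s), the approximation is c_6 = 1.547656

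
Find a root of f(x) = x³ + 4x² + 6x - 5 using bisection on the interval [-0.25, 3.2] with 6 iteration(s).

f(x) = x³ + 4x² + 6x - 5
Initial interval: [-0.25, 3.2]

Iteration 1:
  c_1 = (-0.250000 + 3.200000)/2 = 1.475000
  f(c_1) = f(1.475000) = 15.761547
  f(a) × f(c) < 0, new interval: [-0.250000, 1.475000]
Iteration 2:
  c_2 = (-0.250000 + 1.475000)/2 = 0.612500
  f(c_2) = f(0.612500) = 0.405408
  f(a) × f(c) < 0, new interval: [-0.250000, 0.612500]
Iteration 3:
  c_3 = (-0.250000 + 0.612500)/2 = 0.181250
  f(c_3) = f(0.181250) = -3.775139
  f(a) × f(c) ≥ 0, new interval: [0.181250, 0.612500]
Iteration 4:
  c_4 = (0.181250 + 0.612500)/2 = 0.396875
  f(c_4) = f(0.396875) = -1.926199
  f(a) × f(c) ≥ 0, new interval: [0.396875, 0.612500]
Iteration 5:
  c_5 = (0.396875 + 0.612500)/2 = 0.504688
  f(c_5) = f(0.504688) = -0.824488
  f(a) × f(c) ≥ 0, new interval: [0.504688, 0.612500]
Iteration 6:
  c_6 = (0.504688 + 0.612500)/2 = 0.558594
  f(c_6) = f(0.558594) = -0.226033
  f(a) × f(c) ≥ 0, new interval: [0.558594, 0.612500]

After 6 iteration(s), the approximation is c_6 = 0.558594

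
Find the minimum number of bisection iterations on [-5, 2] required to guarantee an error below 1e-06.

We need (b-a)/2^n ≤ 1e-06
(2 - (-5))/2^n ≤ 1e-06
7/2^n ≤ 1e-06
2^n ≥ 7000000
n ≥ log₂(7000000) = 22.74
n ≥ 23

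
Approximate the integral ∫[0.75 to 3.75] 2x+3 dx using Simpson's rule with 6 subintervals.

f(x) = 2x+3
a = 0.75, b = 3.75, n = 6
h = (b - a)/n = 0.500000

Simpson's rule: (h/3)[f(x₀) + 4f(x₁) + 2f(x₂) + ... + f(xₙ)]

x_0 = 0.7500, f(x_0) = 4.500000, coefficient = 1
x_1 = 1.2500, f(x_1) = 5.500000, coefficient = 4
x_2 = 1.7500, f(x_2) = 6.500000, coefficient = 2
x_3 = 2.2500, f(x_3) = 7.500000, coefficient = 4
x_4 = 2.7500, f(x_4) = 8.500000, coefficient = 2
x_5 = 3.2500, f(x_5) = 9.500000, coefficient = 4
x_6 = 3.7500, f(x_6) = 10.500000, coefficient = 1

I ≈ (0.500000/3) × 135.000000 = 22.500000
Exact value: 22.500000
Error: 0.000000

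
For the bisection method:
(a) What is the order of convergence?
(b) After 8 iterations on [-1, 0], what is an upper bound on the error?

(a) Bisection has linear (order 1) convergence; the error is halved each step.

(b) Error bound = (b-a)/2^n = (0 - (-1))/2^{8}
    = 1/2^{8}

(a) 1 (linear); (b) error ≤ 3.91e-03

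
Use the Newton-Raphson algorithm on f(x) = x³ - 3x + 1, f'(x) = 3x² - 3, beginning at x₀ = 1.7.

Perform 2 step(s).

f(x) = x³ - 3x + 1
f'(x) = 3x² - 3
x₀ = 1.7

Newton-Raphson formula: x_{n+1} = x_n - f(x_n)/f'(x_n)

Iteration 1:
  f(1.700000) = 0.813000
  f'(1.700000) = 5.670000
  x_1 = 1.700000 - 0.813000/5.670000 = 1.556614
Iteration 2:
  f(1.556614) = 0.101906
  f'(1.556614) = 4.269139
  x_2 = 1.556614 - 0.101906/4.269139 = 1.532743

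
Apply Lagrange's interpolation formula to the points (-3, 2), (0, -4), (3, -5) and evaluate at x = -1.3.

Lagrange interpolation formula:
P(x) = Σ yᵢ × Lᵢ(x)
where Lᵢ(x) = Π_{j≠i} (x - xⱼ)/(xᵢ - xⱼ)

L_0(-1.3) = (-1.3 - 0)/(-3 - 0) × (-1.3 - 3)/(-3 - 3) = 0.310556
L_1(-1.3) = (-1.3 - (-3))/(0 - (-3)) × (-1.3 - 3)/(0 - 3) = 0.812222
L_2(-1.3) = (-1.3 - (-3))/(3 - (-3)) × (-1.3 - 0)/(3 - 0) = -0.122778

P(-1.3) = 2×L_0(-1.3) + (-4)×L_1(-1.3) + (-5)×L_2(-1.3)
P(-1.3) = -2.013889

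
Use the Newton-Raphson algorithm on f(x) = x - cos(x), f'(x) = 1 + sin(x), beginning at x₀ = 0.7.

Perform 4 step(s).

f(x) = x - cos(x)
f'(x) = 1 + sin(x)
x₀ = 0.7

Newton-Raphson formula: x_{n+1} = x_n - f(x_n)/f'(x_n)

Iteration 1:
  f(0.700000) = -0.064842
  f'(0.700000) = 1.644218
  x_1 = 0.700000 - (-0.064842)/1.644218 = 0.739436
Iteration 2:
  f(0.739436) = 0.000588
  f'(0.739436) = 1.673872
  x_2 = 0.739436 - 0.000588/1.673872 = 0.739085
Iteration 3:
  f(0.739085) = 0.000000
  f'(0.739085) = 1.673612
  x_3 = 0.739085 - 0.000000/1.673612 = 0.739085
Iteration 4:
  f(0.739085) = 0.000000
  f'(0.739085) = 1.673612
  x_4 = 0.739085 - 0.000000/1.673612 = 0.739085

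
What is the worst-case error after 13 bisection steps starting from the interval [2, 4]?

Bisection error bound: |error| ≤ (b-a)/2^n
|error| ≤ (4 - 2)/2^13 = 2/2^13
|error| ≤ 0.0002441406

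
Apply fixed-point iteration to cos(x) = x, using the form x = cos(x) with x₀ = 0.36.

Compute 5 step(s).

Equation: cos(x) = x
Fixed-point form: x = cos(x)
x₀ = 0.36

x_1 = g(0.360000) = 0.935897
x_2 = g(0.935897) = 0.593097
x_3 = g(0.593097) = 0.829214
x_4 = g(0.829214) = 0.675456
x_5 = g(0.675456) = 0.780422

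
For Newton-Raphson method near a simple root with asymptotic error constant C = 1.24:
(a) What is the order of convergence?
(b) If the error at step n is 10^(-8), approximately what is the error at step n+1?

(a) Newton-Raphson has quadratic (order 2) convergence near simple roots.
    This means |e_{n+1}| ≈ C|e_n|².

(b) With |e_n| = 10^(-8) and C = 1.24:
    |e_{n+1}| ≈ 1.24 × (10^(-8))² = 1.24 × 10^(-16)

(a) 2 (quadratic); (b) |e_{n+1}| ≈ 1.240e-16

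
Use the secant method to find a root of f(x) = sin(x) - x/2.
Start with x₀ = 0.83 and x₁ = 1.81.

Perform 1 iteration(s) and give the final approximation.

f(x) = sin(x) - x/2
x₀ = 0.83, x₁ = 1.81

Secant formula: x_{n+1} = x_n - f(x_n)(x_n - x_{n-1})/(f(x_n) - f(x_{n-1}))

Iteration 1:
  f(0.830000) = 0.322931
  f(1.810000) = 0.066527
  x_2 = 1.810000 - 0.066527×(1.810000 - 0.830000)/(0.066527 - 0.322931)
       = 2.064272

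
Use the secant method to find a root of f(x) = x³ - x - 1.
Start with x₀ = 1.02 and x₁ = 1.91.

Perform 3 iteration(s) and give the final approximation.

f(x) = x³ - x - 1
x₀ = 1.02, x₁ = 1.91

Secant formula: x_{n+1} = x_n - f(x_n)(x_n - x_{n-1})/(f(x_n) - f(x_{n-1}))

Iteration 1:
  f(1.020000) = -0.958792
  f(1.910000) = 4.057871
  x_2 = 1.910000 - 4.057871×(1.910000 - 1.020000)/(4.057871 - (-0.958792))
       = 1.190098
Iteration 2:
  f(1.910000) = 4.057871
  f(1.190098) = -0.504522
  x_3 = 1.190098 - (-0.504522)×(1.190098 - 1.910000)/(-0.504522 - 4.057871)
       = 1.269707
Iteration 3:
  f(1.190098) = -0.504522
  f(1.269707) = -0.222742
  x_4 = 1.269707 - (-0.222742)×(1.269707 - 1.190098)/(-0.222742 - (-0.504522))
       = 1.332636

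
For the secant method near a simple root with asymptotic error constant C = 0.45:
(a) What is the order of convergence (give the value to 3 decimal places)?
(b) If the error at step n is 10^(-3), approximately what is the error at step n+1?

(a) Secant method has superlinear convergence with order φ = (1+√5)/2 ≈ 1.618.
    This means |e_{n+1}| ≈ C|e_n|^1.618.

(b) With |e_n| = 10^(-3) and C = 0.45:
    |e_{n+1}| ≈ 0.45 × (10^(-3))^1.618 = 0.45 × 10^(-4.85)

(a) ≈ 1.618 (golden ratio); (b) |e_{n+1}| ≈ 6.297e-06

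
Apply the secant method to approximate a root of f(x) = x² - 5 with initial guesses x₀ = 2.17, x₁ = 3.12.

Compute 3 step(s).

f(x) = x² - 5
x₀ = 2.17, x₁ = 3.12

Secant formula: x_{n+1} = x_n - f(x_n)(x_n - x_{n-1})/(f(x_n) - f(x_{n-1}))

Iteration 1:
  f(2.170000) = -0.291100
  f(3.120000) = 4.734400
  x_2 = 3.120000 - 4.734400×(3.120000 - 2.170000)/(4.734400 - (-0.291100))
       = 2.225028
Iteration 2:
  f(3.120000) = 4.734400
  f(2.225028) = -0.049249
  x_3 = 2.225028 - (-0.049249)×(2.225028 - 3.120000)/(-0.049249 - 4.734400)
       = 2.234242
Iteration 3:
  f(2.225028) = -0.049249
  f(2.234242) = -0.008161
  x_4 = 2.234242 - (-0.008161)×(2.234242 - 2.225028)/(-0.008161 - (-0.049249))
       = 2.236072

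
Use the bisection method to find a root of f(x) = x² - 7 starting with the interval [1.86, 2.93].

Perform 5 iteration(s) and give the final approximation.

f(x) = x² - 7
Initial interval: [1.86, 2.93]

Iteration 1:
  c_1 = (1.860000 + 2.930000)/2 = 2.395000
  f(c_1) = f(2.395000) = -1.263975
  f(a) × f(c) ≥ 0, new interval: [2.395000, 2.930000]
Iteration 2:
  c_2 = (2.395000 + 2.930000)/2 = 2.662500
  f(c_2) = f(2.662500) = 0.088906
  f(a) × f(c) < 0, new interval: [2.395000, 2.662500]
Iteration 3:
  c_3 = (2.395000 + 2.662500)/2 = 2.528750
  f(c_3) = f(2.528750) = -0.605423
  f(a) × f(c) ≥ 0, new interval: [2.528750, 2.662500]
Iteration 4:
  c_4 = (2.528750 + 2.662500)/2 = 2.595625
  f(c_4) = f(2.595625) = -0.262731
  f(a) × f(c) ≥ 0, new interval: [2.595625, 2.662500]
Iteration 5:
  c_5 = (2.595625 + 2.662500)/2 = 2.629062
  f(c_5) = f(2.629062) = -0.088030
  f(a) × f(c) ≥ 0, new interval: [2.629062, 2.662500]

After 5 iteration(s), the approximation is c_5 = 2.629062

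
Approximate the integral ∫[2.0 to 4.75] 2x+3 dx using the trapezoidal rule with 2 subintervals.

f(x) = 2x+3
a = 2.0, b = 4.75, n = 2
h = (b - a)/n = 1.375000

Trapezoidal rule: (h/2)[f(x₀) + 2f(x₁) + 2f(x₂) + ... + f(xₙ)]

x_0 = 2.0000, f(x_0) = 7.000000, coefficient = 1
x_1 = 3.3750, f(x_1) = 9.750000, coefficient = 2
x_2 = 4.7500, f(x_2) = 12.500000, coefficient = 1

I ≈ (1.375000/2) × 39.000000 = 26.812500
Exact value: 26.812500
Error: 0.000000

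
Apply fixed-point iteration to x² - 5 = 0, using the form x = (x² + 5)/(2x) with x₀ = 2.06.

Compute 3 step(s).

Equation: x² - 5 = 0
Fixed-point form: x = (x² + 5)/(2x)
x₀ = 2.06

x_1 = g(2.060000) = 2.243592
x_2 = g(2.243592) = 2.236081
x_3 = g(2.236081) = 2.236068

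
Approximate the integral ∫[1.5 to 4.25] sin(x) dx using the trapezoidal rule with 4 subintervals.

f(x) = sin(x)
a = 1.5, b = 4.25, n = 4
h = (b - a)/n = 0.687500

Trapezoidal rule: (h/2)[f(x₀) + 2f(x₁) + 2f(x₂) + ... + f(xₙ)]

x_0 = 1.5000, f(x_0) = 0.997495, coefficient = 1
x_1 = 2.1875, f(x_1) = 0.815789, coefficient = 2
x_2 = 2.8750, f(x_2) = 0.263446, coefficient = 2
x_3 = 3.5625, f(x_3) = -0.408589, coefficient = 2
x_4 = 4.2500, f(x_4) = -0.894989, coefficient = 1

I ≈ (0.687500/2) × 1.443799 = 0.496306
Exact value: 0.516825
Error: 0.020519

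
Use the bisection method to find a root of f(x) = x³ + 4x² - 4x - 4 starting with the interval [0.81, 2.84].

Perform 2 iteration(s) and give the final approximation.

f(x) = x³ + 4x² - 4x - 4
Initial interval: [0.81, 2.84]

Iteration 1:
  c_1 = (0.810000 + 2.840000)/2 = 1.825000
  f(c_1) = f(1.825000) = 8.100891
  f(a) × f(c) < 0, new interval: [0.810000, 1.825000]
Iteration 2:
  c_2 = (0.810000 + 1.825000)/2 = 1.317500
  f(c_2) = f(1.317500) = -0.039850
  f(a) × f(c) ≥ 0, new interval: [1.317500, 1.825000]

After 2 iteration(s), the approximation is c_2 = 1.317500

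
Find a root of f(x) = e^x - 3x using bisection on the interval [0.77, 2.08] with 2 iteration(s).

f(x) = e^x - 3x
Initial interval: [0.77, 2.08]

Iteration 1:
  c_1 = (0.770000 + 2.080000)/2 = 1.425000
  f(c_1) = f(1.425000) = -0.117142
  f(a) × f(c) ≥ 0, new interval: [1.425000, 2.080000]
Iteration 2:
  c_2 = (1.425000 + 2.080000)/2 = 1.752500
  f(c_2) = f(1.752500) = 0.511507
  f(a) × f(c) < 0, new interval: [1.425000, 1.752500]

After 2 iteration(s), the approximation is c_2 = 1.752500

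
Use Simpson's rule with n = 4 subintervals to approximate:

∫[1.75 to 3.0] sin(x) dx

f(x) = sin(x)
a = 1.75, b = 3.0, n = 4
h = (b - a)/n = 0.312500

Simpson's rule: (h/3)[f(x₀) + 4f(x₁) + 2f(x₂) + ... + f(xₙ)]

x_0 = 1.7500, f(x_0) = 0.983986, coefficient = 1
x_1 = 2.0625, f(x_1) = 0.881530, coefficient = 4
x_2 = 2.3750, f(x_2) = 0.693685, coefficient = 2
x_3 = 2.6875, f(x_3) = 0.438647, coefficient = 4
x_4 = 3.0000, f(x_4) = 0.141120, coefficient = 1

I ≈ (0.312500/3) × 7.793184 = 0.811790
Exact value: 0.811746
Error: 0.000044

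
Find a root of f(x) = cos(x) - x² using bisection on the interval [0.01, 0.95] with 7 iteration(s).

f(x) = cos(x) - x²
Initial interval: [0.01, 0.95]

Iteration 1:
  c_1 = (0.010000 + 0.950000)/2 = 0.480000
  f(c_1) = f(0.480000) = 0.656595
  f(a) × f(c) ≥ 0, new interval: [0.480000, 0.950000]
Iteration 2:
  c_2 = (0.480000 + 0.950000)/2 = 0.715000
  f(c_2) = f(0.715000) = 0.243868
  f(a) × f(c) ≥ 0, new interval: [0.715000, 0.950000]
Iteration 3:
  c_3 = (0.715000 + 0.950000)/2 = 0.832500
  f(c_3) = f(0.832500) = -0.020027
  f(a) × f(c) < 0, new interval: [0.715000, 0.832500]
Iteration 4:
  c_4 = (0.715000 + 0.832500)/2 = 0.773750
  f(c_4) = f(0.773750) = 0.116606
  f(a) × f(c) ≥ 0, new interval: [0.773750, 0.832500]
Iteration 5:
  c_5 = (0.773750 + 0.832500)/2 = 0.803125
  f(c_5) = f(0.803125) = 0.049452
  f(a) × f(c) ≥ 0, new interval: [0.803125, 0.832500]
Iteration 6:
  c_6 = (0.803125 + 0.832500)/2 = 0.817813
  f(c_6) = f(0.817813) = 0.015002
  f(a) × f(c) ≥ 0, new interval: [0.817813, 0.832500]
Iteration 7:
  c_7 = (0.817813 + 0.832500)/2 = 0.825156
  f(c_7) = f(0.825156) = -0.002441
  f(a) × f(c) < 0, new interval: [0.817813, 0.825156]

After 7 iteration(s), the approximation is c_7 = 0.825156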